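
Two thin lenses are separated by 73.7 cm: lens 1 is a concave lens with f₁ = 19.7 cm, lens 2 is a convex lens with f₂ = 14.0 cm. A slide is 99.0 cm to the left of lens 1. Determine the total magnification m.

f₁ = −19.7 cm (diverging).
Lens 1: 1/d_i1 = 1/(-19.7) − 1/(99.0) = -0.06086, so d_i1 = -16.43 cm; m₁ = −d_i1/d_o1 = +0.1660.
d_o2 = 73.7 − (-16.43) = 90.13 cm.
Lens 2: 1/d_i2 = 1/(14.0) − 1/(90.13) = 0.06033, so d_i2 = 16.57 cm; m₂ = −d_i2/d_o2 = -0.1839.
m = m₁·m₂ = (+0.1660)(-0.1839) = -0.0305.

m = -0.0305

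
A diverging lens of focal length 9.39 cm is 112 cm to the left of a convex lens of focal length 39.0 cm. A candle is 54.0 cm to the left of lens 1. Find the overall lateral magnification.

f₁ = −9.39 cm (diverging).
Lens 1: 1/d_i1 = 1/(-9.39) − 1/(54.0) = -0.1250, so d_i1 = -7.999 cm; m₁ = −d_i1/d_o1 = +0.1481.
d_o2 = 112 − (-7.999) = 120.0 cm.
Lens 2: 1/d_i2 = 1/(39.0) − 1/(120.0) = 0.01731, so d_i2 = 57.78 cm; m₂ = −d_i2/d_o2 = -0.4815.
m = m₁·m₂ = (+0.1481)(-0.4815) = -0.0713.

m = -0.0713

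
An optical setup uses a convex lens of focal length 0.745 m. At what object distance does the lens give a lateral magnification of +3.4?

0.526 m

m = −d_i/d_o ⇒ d_i = −m·d_o.
1/f = 1/d_o + 1/d_i = 1/d_o − 1/(m·d_o) = (1 − 1/m)/d_o, so d_o = f(1 − 1/m) = (0.7450)(1 − 1/(+3.4)) = 0.526 m.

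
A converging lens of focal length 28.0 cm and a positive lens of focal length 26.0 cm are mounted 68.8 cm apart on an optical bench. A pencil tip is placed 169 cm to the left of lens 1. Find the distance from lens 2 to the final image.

Lens 1: 1/d_i1 = 1/f₁ − 1/d_o1 = 1/(28.0) − 1/(169) = 0.02980, so d_i1 = 33.56 cm.
The intermediate image is 33.56 cm to the right of lens 1, which is 68.8 − (33.56) = 35.24 cm to the left of lens 2, so d_o2 = +35.24 cm.
Lens 2: 1/d_i2 = 1/f₂ − 1/d_o2 = 1/(26.0) − 1/(35.24) = 0.01008, so d_i2 = 99.2 cm.
The final image is real, 99.2 cm to the right of lens 2 (overall magnification ≈ 0.56).

99.2 cm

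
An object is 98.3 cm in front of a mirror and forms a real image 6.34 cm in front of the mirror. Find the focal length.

f = 5.96 cm (concave)

Real image ⇒ d_i = +6.34 cm.
1/f = 1/d_o + 1/d_i = 1/(98.3) + 1/(6.34) = 0.1679, so f = 5.96 cm.
Since f is positive, the mirror is concave.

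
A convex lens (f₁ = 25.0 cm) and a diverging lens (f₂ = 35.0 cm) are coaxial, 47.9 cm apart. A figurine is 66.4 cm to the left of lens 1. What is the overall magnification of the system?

Lens 1: 1/d_i1 = 1/(25.0) − 1/(66.4) = 0.02494, so d_i1 = 40.10 cm; m₁ = −d_i1/d_o1 = -0.6039.
d_o2 = 47.9 − (40.10) = 7.800 cm.
f₂ = −35.0 cm (diverging).
Lens 2: 1/d_i2 = 1/(-35.0) − 1/(7.800) = -0.1568, so d_i2 = -6.379 cm; m₂ = −d_i2/d_o2 = +0.8178.
m = m₁·m₂ = (-0.6039)(+0.8178) = -0.494.

m = -0.494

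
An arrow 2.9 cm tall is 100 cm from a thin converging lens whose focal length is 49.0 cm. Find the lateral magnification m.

m = -0.961

1/d_i = 1/f − 1/d_o = 1/(49.00) − 1/(100) = 0.01041, so d_i = 96.08 cm.
m = −d_i/d_o = −(96.08)/(100) = -0.961.
The image is real, inverted and reduced, on the far side of the lens.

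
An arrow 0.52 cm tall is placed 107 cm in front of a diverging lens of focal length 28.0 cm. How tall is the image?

0.108 cm

For a diverging lens, f = -28.0 cm.
1/d_i = 1/f − 1/d_o = 1/(-28.00) − 1/(107) = -0.04506, so d_i = -22.19 cm.
m = −d_i/d_o = +0.2074.
|h_i| = |m|·h_o = 0.2074 × 0.52 = 0.108 cm. The image is virtual, upright and reduced, on the same side as the object.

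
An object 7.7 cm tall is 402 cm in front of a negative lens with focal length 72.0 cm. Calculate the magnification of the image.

m = +0.152

For a negative lens, f = -72.0 cm.
1/d_i = 1/f − 1/d_o = 1/(-72.00) − 1/(402) = -0.01638, so d_i = -61.06 cm.
m = −d_i/d_o = −(-61.06)/(402) = +0.152.
The image is virtual, upright and reduced, on the same side as the object.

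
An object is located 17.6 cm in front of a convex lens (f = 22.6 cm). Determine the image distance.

79.6 cm

Thin-lens equation: 1/v = 1/f − 1/u = 1/(22.60) − 1/(17.6) = 0.04425 − 0.05682 = -0.01257, so v = -79.6 cm.
The image is virtual, upright and enlarged, on the same side as the object.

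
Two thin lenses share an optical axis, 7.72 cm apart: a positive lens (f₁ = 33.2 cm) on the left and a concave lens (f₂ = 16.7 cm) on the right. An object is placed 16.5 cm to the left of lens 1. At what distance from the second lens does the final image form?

Lens 1: 1/d_i1 = 1/f₁ − 1/d_o1 = 1/(33.2) − 1/(16.5) = -0.03049, so d_i1 = -32.80 cm.
The intermediate image is 32.80 cm to the left of lens 1 (virtual), which is 7.72 − (-32.80) = 40.52 cm to the left of lens 2, so d_o2 = +40.52 cm.
Lens 2 is diverging, so f₂ = −16.7 cm.
Lens 2: 1/d_i2 = 1/f₂ − 1/d_o2 = 1/(-16.7) − 1/(40.52) = -0.08456, so d_i2 = -11.8 cm.
The final image is virtual, 11.8 cm to the left of lens 2 (overall magnification ≈ 0.58).

11.8 cm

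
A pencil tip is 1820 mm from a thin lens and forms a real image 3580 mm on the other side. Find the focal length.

f = 1210 mm (converging)

Real image ⇒ d_i = +3580 mm.
1/f = 1/d_o + 1/d_i = 1/(1820) + 1/(3580) = 0.0008288, so f = 1210 mm.
Since f is positive, the thin lens is converging.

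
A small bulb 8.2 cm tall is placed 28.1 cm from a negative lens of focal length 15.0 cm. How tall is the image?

For a negative lens, f = -15.0 cm.
1/d_i = 1/f − 1/d_o = 1/(-15.00) − 1/(28.1) = -0.1023, so d_i = -9.780 cm.
m = −d_i/d_o = +0.3480.
|h_i| = |m|·h_o = 0.3480 × 8.2 = 2.85 cm. The image is virtual, upright and reduced, on the same side as the object.

2.85 cm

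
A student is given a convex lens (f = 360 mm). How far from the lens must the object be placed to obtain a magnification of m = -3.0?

m = −d_i/d_o ⇒ d_i = −m·d_o.
1/f = 1/d_o + 1/d_i = 1/d_o − 1/(m·d_o) = (1 − 1/m)/d_o, so d_o = f(1 − 1/m) = (360.0)(1 − 1/(-3.0)) = 480 mm.

480 mm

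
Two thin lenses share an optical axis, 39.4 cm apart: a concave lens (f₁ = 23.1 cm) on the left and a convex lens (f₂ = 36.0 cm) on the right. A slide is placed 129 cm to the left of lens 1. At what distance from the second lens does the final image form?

Lens 1 is diverging, so f₁ = −23.1 cm.
Lens 1: 1/d_i1 = 1/f₁ − 1/d_o1 = 1/(-23.1) − 1/(129) = -0.05104, so d_i1 = -19.59 cm.
The intermediate image is 19.59 cm to the left of lens 1 (virtual), which is 39.4 − (-19.59) = 58.99 cm to the left of lens 2, so d_o2 = +58.99 cm.
Lens 2: 1/d_i2 = 1/f₂ − 1/d_o2 = 1/(36.0) − 1/(58.99) = 0.01083, so d_i2 = 92.4 cm.
The final image is real, 92.4 cm to the right of lens 2 (overall magnification ≈ -0.24).

92.4 cm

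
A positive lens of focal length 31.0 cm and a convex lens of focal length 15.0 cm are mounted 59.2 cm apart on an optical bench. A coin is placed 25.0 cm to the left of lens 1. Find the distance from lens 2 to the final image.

Lens 1: 1/d_i1 = 1/f₁ − 1/d_o1 = 1/(31.0) − 1/(25.0) = -0.007742, so d_i1 = -129.2 cm.
The intermediate image is 129.2 cm to the left of lens 1 (virtual), which is 59.2 − (-129.2) = 188.4 cm to the left of lens 2, so d_o2 = +188.4 cm.
Lens 2: 1/d_i2 = 1/f₂ − 1/d_o2 = 1/(15.0) − 1/(188.4) = 0.06136, so d_i2 = 16.3 cm.
The final image is real, 16.3 cm to the right of lens 2 (overall magnification ≈ -0.45).

16.3 cm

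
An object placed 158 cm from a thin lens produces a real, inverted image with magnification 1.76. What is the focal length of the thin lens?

m = −d_i/d_o ⇒ d_i = −m·d_o = −(-1.76)·(158) = 278.1 cm.
1/f = 1/d_o + 1/d_i = 1/(158) + 1/(278.1) = 0.009925, so f = 101 cm.
Since f is positive, the thin lens is converging.

f = 101 cm (converging)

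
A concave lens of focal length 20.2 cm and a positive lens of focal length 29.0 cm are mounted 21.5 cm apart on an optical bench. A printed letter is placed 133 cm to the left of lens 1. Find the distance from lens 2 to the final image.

113 cm

Lens 1 is diverging, so f₁ = −20.2 cm.
Lens 1: 1/d_i1 = 1/f₁ − 1/d_o1 = 1/(-20.2) − 1/(133) = -0.05702, so d_i1 = -17.54 cm.
The intermediate image is 17.54 cm to the left of lens 1 (virtual), which is 21.5 − (-17.54) = 39.04 cm to the left of lens 2, so d_o2 = +39.04 cm.
Lens 2: 1/d_i2 = 1/f₂ − 1/d_o2 = 1/(29.0) − 1/(39.04) = 0.008868, so d_i2 = 113 cm.
The final image is real, 113 cm to the right of lens 2 (overall magnification ≈ -0.38).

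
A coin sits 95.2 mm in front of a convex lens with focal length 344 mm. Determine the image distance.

132 mm

Thin-lens equation: 1/d_i = 1/f − 1/d_o = 1/(344.0) − 1/(95.2) = 0.002907 − 0.01050 = -0.007597, so d_i = -132 mm.
The image is virtual, upright and enlarged, on the same side as the object.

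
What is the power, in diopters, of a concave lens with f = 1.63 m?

P = -0.613 D

For a concave lens, f = −1.63 m.
P = 1/f = 1/(-1.63 m) = -0.613 D.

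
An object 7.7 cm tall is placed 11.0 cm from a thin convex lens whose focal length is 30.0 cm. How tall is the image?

12.2 cm

1/d_i = 1/f − 1/d_o = 1/(30.00) − 1/(11.0) = -0.05758, so d_i = -17.37 cm.
m = −d_i/d_o = +1.579.
|h_i| = |m|·h_o = 1.579 × 7.7 = 12.2 cm. The image is virtual, upright and enlarged, on the same side as the object.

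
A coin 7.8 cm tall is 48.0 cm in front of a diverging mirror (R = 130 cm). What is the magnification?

m = +0.575

f = R/2 = 130/2 = 65.00 cm; for a diverging mirror, f = -65.00 cm.
1/d_i = 1/f − 1/d_o = 1/(-65.00) − 1/(48.0) = -0.03622, so d_i = -27.61 cm.
m = −d_i/d_o = −(-27.61)/(48.0) = +0.575.
The image is virtual, upright and reduced, behind the mirror.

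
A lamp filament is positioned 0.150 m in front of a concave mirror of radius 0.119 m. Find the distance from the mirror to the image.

f = R/2 = 0.119/2 = 0.05950 m.
Mirror equation: 1/v = 1/f − 1/u = 1/(0.05950) − 1/(0.150) = 16.81 − 6.667 = 10.14, so v = 0.0986 m.
The image is real, inverted and reduced, in front of the mirror.

0.0986 m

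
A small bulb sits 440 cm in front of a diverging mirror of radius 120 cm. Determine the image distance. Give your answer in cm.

52.8 cm

f = R/2 = 120/2 = 60.00 cm; for a diverging mirror, f = -60.00 cm.
Mirror equation: 1/q = 1/f − 1/p = 1/(-60.00) − 1/(440) = -0.01667 − 0.002273 = -0.01894, so q = -52.8 cm.
The image is virtual, upright and reduced, behind the mirror.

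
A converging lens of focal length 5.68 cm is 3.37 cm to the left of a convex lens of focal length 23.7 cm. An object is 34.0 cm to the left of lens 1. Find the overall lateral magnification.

m = -0.175

Lens 1: 1/d_i1 = 1/(5.68) − 1/(34.0) = 0.1466, so d_i1 = 6.819 cm; m₁ = −d_i1/d_o1 = -0.2006.
d_o2 = 3.37 − (6.819) = -3.449 cm (virtual object).
Lens 2: 1/d_i2 = 1/(23.7) − 1/(-3.449) = 0.3321, so d_i2 = 3.011 cm; m₂ = −d_i2/d_o2 = +0.8730.
m = m₁·m₂ = (-0.2006)(+0.8730) = -0.175.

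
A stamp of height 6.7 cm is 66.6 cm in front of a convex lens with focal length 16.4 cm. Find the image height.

2.19 cm

1/d_i = 1/f − 1/d_o = 1/(16.40) − 1/(66.6) = 0.04596, so d_i = 21.76 cm.
m = −d_i/d_o = -0.3267.
|h_i| = |m|·h_o = 0.3267 × 6.7 = 2.19 cm. The image is real, inverted and reduced, on the far side of the lens.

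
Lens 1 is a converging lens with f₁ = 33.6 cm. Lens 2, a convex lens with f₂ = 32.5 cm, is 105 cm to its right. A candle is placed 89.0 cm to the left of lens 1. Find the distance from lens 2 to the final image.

89.5 cm

Lens 1: 1/d_i1 = 1/f₁ − 1/d_o1 = 1/(33.6) − 1/(89.0) = 0.01853, so d_i1 = 53.98 cm.
The intermediate image is 53.98 cm to the right of lens 1, which is 105 − (53.98) = 51.02 cm to the left of lens 2, so d_o2 = +51.02 cm.
Lens 2: 1/d_i2 = 1/f₂ − 1/d_o2 = 1/(32.5) − 1/(51.02) = 0.01117, so d_i2 = 89.5 cm.
The final image is real, 89.5 cm to the right of lens 2 (overall magnification ≈ 1.1).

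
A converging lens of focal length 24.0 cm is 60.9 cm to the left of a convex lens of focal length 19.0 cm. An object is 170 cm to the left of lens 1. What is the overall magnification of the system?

m = +0.224

Lens 1: 1/d_i1 = 1/(24.0) − 1/(170) = 0.03578, so d_i1 = 27.95 cm; m₁ = −d_i1/d_o1 = -0.1644.
d_o2 = 60.9 − (27.95) = 32.95 cm.
Lens 2: 1/d_i2 = 1/(19.0) − 1/(32.95) = 0.02228, so d_i2 = 44.88 cm; m₂ = −d_i2/d_o2 = -1.362.
m = m₁·m₂ = (-0.1644)(-1.362) = +0.224.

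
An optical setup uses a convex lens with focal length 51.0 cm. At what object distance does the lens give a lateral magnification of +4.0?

38.2 cm

m = −d_i/d_o ⇒ d_i = −m·d_o.
1/f = 1/d_o + 1/d_i = 1/d_o − 1/(m·d_o) = (1 − 1/m)/d_o, so d_o = f(1 − 1/m) = (51.00)(1 − 1/(+4.0)) = 38.2 cm.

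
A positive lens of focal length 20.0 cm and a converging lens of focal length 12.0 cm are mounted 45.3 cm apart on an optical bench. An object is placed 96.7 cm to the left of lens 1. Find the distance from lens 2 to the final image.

29.8 cm

Lens 1: 1/d_i1 = 1/f₁ − 1/d_o1 = 1/(20.0) − 1/(96.7) = 0.03966, so d_i1 = 25.22 cm.
The intermediate image is 25.22 cm to the right of lens 1, which is 45.3 − (25.22) = 20.08 cm to the left of lens 2, so d_o2 = +20.08 cm.
Lens 2: 1/d_i2 = 1/f₂ − 1/d_o2 = 1/(12.0) − 1/(20.08) = 0.03353, so d_i2 = 29.8 cm.
The final image is real, 29.8 cm to the right of lens 2 (overall magnification ≈ 0.39).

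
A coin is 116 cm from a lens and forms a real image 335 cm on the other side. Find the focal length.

f = 86.2 cm (converging)

Real image ⇒ d_i = +335 cm.
1/f = 1/d_o + 1/d_i = 1/(116) + 1/(335) = 0.01161, so f = 86.2 cm.
Since f is positive, the lens is converging.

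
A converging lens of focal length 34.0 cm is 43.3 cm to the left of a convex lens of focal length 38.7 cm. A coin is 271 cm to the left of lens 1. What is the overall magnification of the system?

Lens 1: 1/d_i1 = 1/(34.0) − 1/(271) = 0.02572, so d_i1 = 38.88 cm; m₁ = −d_i1/d_o1 = -0.1435.
d_o2 = 43.3 − (38.88) = 4.420 cm.
Lens 2: 1/d_i2 = 1/(38.7) − 1/(4.420) = -0.2004, so d_i2 = -4.990 cm; m₂ = −d_i2/d_o2 = +1.129.
m = m₁·m₂ = (-0.1435)(+1.129) = -0.162.

m = -0.162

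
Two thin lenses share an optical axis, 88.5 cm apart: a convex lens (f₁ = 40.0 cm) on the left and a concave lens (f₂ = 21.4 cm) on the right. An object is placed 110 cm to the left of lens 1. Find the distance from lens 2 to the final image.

11.7 cm

Lens 1: 1/d_i1 = 1/f₁ − 1/d_o1 = 1/(40.0) − 1/(110) = 0.01591, so d_i1 = 62.86 cm.
The intermediate image is 62.86 cm to the right of lens 1, which is 88.5 − (62.86) = 25.64 cm to the left of lens 2, so d_o2 = +25.64 cm.
Lens 2 is diverging, so f₂ = −21.4 cm.
Lens 2: 1/d_i2 = 1/f₂ − 1/d_o2 = 1/(-21.4) − 1/(25.64) = -0.08573, so d_i2 = -11.7 cm.
The final image is virtual, 11.7 cm to the left of lens 2 (overall magnification ≈ -0.26).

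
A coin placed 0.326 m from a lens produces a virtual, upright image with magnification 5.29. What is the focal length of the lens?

m = −d_i/d_o ⇒ d_i = −m·d_o = −(+5.29)·(0.326) = -1.725 m.
1/f = 1/d_o + 1/d_i = 1/(0.326) + 1/(-1.725) = 2.488, so f = 0.402 m.
Since f is positive, the lens is converging.

f = 0.402 m (converging)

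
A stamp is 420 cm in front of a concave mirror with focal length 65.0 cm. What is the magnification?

m = -0.183

1/d_i = 1/f − 1/d_o = 1/(65.00) − 1/(420) = 0.01300, so d_i = 76.90 cm.
m = −d_i/d_o = −(76.90)/(420) = -0.183.
The image is real, inverted and reduced, in front of the mirror.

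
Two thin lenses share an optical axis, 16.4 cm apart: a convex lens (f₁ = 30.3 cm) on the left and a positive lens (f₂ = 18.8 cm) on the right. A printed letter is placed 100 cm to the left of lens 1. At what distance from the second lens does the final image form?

11.1 cm

Lens 1: 1/d_i1 = 1/f₁ − 1/d_o1 = 1/(30.3) − 1/(100) = 0.02300, so d_i1 = 43.47 cm.
The intermediate image is 43.47 cm to the right of lens 1, which lies 27.07 cm to the right of lens 2 — a virtual object — so d_o2 = −27.07 cm.
Lens 2: 1/d_i2 = 1/f₂ − 1/d_o2 = 1/(18.8) − 1/(-27.07) = 0.09013, so d_i2 = 11.1 cm.
The final image is real, 11.1 cm to the right of lens 2 (overall magnification ≈ -0.18).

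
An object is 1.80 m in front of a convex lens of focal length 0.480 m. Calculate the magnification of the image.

m = -0.364

1/d_i = 1/f − 1/d_o = 1/(0.4800) − 1/(1.80) = 1.528, so d_i = 0.6545 m.
m = −d_i/d_o = −(0.6545)/(1.80) = -0.364.
The image is real, inverted and reduced, on the far side of the lens.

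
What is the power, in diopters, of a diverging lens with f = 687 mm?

For a diverging lens, f = −687 mm.
f = -68.7 cm = -0.687 m.
P = 1/f = 1/(-0.687 m) = -1.46 D.

P = -1.46 D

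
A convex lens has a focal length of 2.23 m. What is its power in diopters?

P = 1/f = 1/(2.23 m) = +0.448 D.

P = +0.448 D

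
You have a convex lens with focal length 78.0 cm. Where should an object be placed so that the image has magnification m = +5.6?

64.1 cm

m = −d_i/d_o ⇒ d_i = −m·d_o.
1/f = 1/d_o + 1/d_i = 1/d_o − 1/(m·d_o) = (1 − 1/m)/d_o, so d_o = f(1 − 1/m) = (78.00)(1 − 1/(+5.6)) = 64.1 cm.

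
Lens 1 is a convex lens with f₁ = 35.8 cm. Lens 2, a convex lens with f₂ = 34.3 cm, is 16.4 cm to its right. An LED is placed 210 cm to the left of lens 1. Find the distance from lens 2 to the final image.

Lens 1: 1/d_i1 = 1/f₁ − 1/d_o1 = 1/(35.8) − 1/(210) = 0.02317, so d_i1 = 43.16 cm.
The intermediate image is 43.16 cm to the right of lens 1, which lies 26.76 cm to the right of lens 2 — a virtual object — so d_o2 = −26.76 cm.
Lens 2: 1/d_i2 = 1/f₂ − 1/d_o2 = 1/(34.3) − 1/(-26.76) = 0.06652, so d_i2 = 15.0 cm.
The final image is real, 15.0 cm to the right of lens 2 (overall magnification ≈ -0.12).

15.0 cm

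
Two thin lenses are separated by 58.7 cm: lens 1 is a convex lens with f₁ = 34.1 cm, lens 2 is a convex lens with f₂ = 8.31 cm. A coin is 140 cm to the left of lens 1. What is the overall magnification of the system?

Lens 1: 1/d_i1 = 1/(34.1) − 1/(140) = 0.02218, so d_i1 = 45.08 cm; m₁ = −d_i1/d_o1 = -0.3220.
d_o2 = 58.7 − (45.08) = 13.62 cm.
Lens 2: 1/d_i2 = 1/(8.31) − 1/(13.62) = 0.04692, so d_i2 = 21.31 cm; m₂ = −d_i2/d_o2 = -1.565.
m = m₁·m₂ = (-0.3220)(-1.565) = +0.504.

m = +0.504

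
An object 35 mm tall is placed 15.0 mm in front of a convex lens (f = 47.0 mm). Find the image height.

51.4 mm

1/d_i = 1/f − 1/d_o = 1/(47.00) − 1/(15.0) = -0.04539, so d_i = -22.03 mm.
m = −d_i/d_o = +1.469.
|h_i| = |m|·h_o = 1.469 × 35 = 51.4 mm. The image is virtual, upright and enlarged, on the same side as the object.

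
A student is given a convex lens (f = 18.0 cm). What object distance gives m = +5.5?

m = −d_i/d_o ⇒ d_i = −m·d_o.
1/f = 1/d_o + 1/d_i = 1/d_o − 1/(m·d_o) = (1 − 1/m)/d_o, so d_o = f(1 − 1/m) = (18.00)(1 − 1/(+5.5)) = 14.7 cm.

14.7 cm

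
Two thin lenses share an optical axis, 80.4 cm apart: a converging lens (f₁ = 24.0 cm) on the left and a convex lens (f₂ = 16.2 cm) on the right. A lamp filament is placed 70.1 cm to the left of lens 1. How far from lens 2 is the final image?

25.7 cm

Lens 1: 1/d_i1 = 1/f₁ − 1/d_o1 = 1/(24.0) − 1/(70.1) = 0.02740, so d_i1 = 36.49 cm.
The intermediate image is 36.49 cm to the right of lens 1, which is 80.4 − (36.49) = 43.91 cm to the left of lens 2, so d_o2 = +43.91 cm.
Lens 2: 1/d_i2 = 1/f₂ − 1/d_o2 = 1/(16.2) − 1/(43.91) = 0.03895, so d_i2 = 25.7 cm.
The final image is real, 25.7 cm to the right of lens 2 (overall magnification ≈ 0.30).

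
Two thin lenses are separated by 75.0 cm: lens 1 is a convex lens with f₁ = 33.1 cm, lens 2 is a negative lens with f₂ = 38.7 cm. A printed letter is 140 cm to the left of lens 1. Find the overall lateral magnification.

Lens 1: 1/d_i1 = 1/(33.1) − 1/(140) = 0.02307, so d_i1 = 43.35 cm; m₁ = −d_i1/d_o1 = -0.3096.
d_o2 = 75.0 − (43.35) = 31.65 cm.
f₂ = −38.7 cm (diverging).
Lens 2: 1/d_i2 = 1/(-38.7) − 1/(31.65) = -0.05744, so d_i2 = -17.41 cm; m₂ = −d_i2/d_o2 = +0.5501.
m = m₁·m₂ = (-0.3096)(+0.5501) = -0.170.

m = -0.170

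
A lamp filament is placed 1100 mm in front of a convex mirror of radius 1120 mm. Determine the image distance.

f = R/2 = 1120/2 = 560.0 mm; for a convex mirror, f = -560.0 mm.
Mirror equation: 1/v = 1/f − 1/u = 1/(-560.0) − 1/(1100) = -0.001786 − 0.0009091 = -0.002695, so v = -371 mm.
The image is virtual, upright and reduced, behind the mirror.

371 mm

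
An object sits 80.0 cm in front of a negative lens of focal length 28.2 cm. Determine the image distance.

20.9 cm

For a negative lens, f = -28.2 cm.
Lens equation: 1/d_i = 1/f − 1/d_o = 1/(-28.20) − 1/(80.0) = -0.03546 − 0.01250 = -0.04796, so d_i = -20.9 cm.
The image is virtual, upright and reduced, on the same side as the object.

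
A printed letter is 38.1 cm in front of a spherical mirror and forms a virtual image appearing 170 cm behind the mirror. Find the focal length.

f = 49.1 cm (concave)

Virtual image ⇒ d_i = −170 cm.
1/f = 1/d_o + 1/d_i = 1/(38.1) + 1/(-170) = 0.02036, so f = 49.1 cm.
Since f is positive, the spherical mirror is concave.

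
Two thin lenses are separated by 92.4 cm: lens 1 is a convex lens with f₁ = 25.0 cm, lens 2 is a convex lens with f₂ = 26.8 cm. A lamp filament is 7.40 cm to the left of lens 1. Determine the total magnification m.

Lens 1: 1/d_i1 = 1/(25.0) − 1/(7.40) = -0.09514, so d_i1 = -10.51 cm; m₁ = −d_i1/d_o1 = +1.420.
d_o2 = 92.4 − (-10.51) = 102.9 cm.
Lens 2: 1/d_i2 = 1/(26.8) − 1/(102.9) = 0.02760, so d_i2 = 36.24 cm; m₂ = −d_i2/d_o2 = -0.3522.
m = m₁·m₂ = (+1.420)(-0.3522) = -0.500.

m = -0.500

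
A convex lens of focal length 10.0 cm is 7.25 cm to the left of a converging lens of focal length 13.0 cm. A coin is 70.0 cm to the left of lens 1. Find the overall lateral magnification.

m = -0.124

Lens 1: 1/d_i1 = 1/(10.0) − 1/(70.0) = 0.08571, so d_i1 = 11.67 cm; m₁ = −d_i1/d_o1 = -0.1667.
d_o2 = 7.25 − (11.67) = -4.420 cm (virtual object).
Lens 2: 1/d_i2 = 1/(13.0) − 1/(-4.420) = 0.3032, so d_i2 = 3.299 cm; m₂ = −d_i2/d_o2 = +0.7463.
m = m₁·m₂ = (-0.1667)(+0.7463) = -0.124.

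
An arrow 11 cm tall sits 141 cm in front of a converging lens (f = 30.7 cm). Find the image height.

3.06 cm

1/d_i = 1/f − 1/d_o = 1/(30.70) − 1/(141) = 0.02548, so d_i = 39.24 cm.
m = −d_i/d_o = -0.2783.
|h_i| = |m|·h_o = 0.2783 × 11 = 3.06 cm. The image is real, inverted and reduced, on the far side of the lens.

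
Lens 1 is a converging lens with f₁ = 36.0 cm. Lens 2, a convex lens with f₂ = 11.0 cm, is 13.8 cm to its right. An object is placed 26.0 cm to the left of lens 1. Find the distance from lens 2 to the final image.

Lens 1: 1/d_i1 = 1/f₁ − 1/d_o1 = 1/(36.0) − 1/(26.0) = -0.01068, so d_i1 = -93.60 cm.
The intermediate image is 93.60 cm to the left of lens 1 (virtual), which is 13.8 − (-93.60) = 107.4 cm to the left of lens 2, so d_o2 = +107.4 cm.
Lens 2: 1/d_i2 = 1/f₂ − 1/d_o2 = 1/(11.0) − 1/(107.4) = 0.08160, so d_i2 = 12.3 cm.
The final image is real, 12.3 cm to the right of lens 2 (overall magnification ≈ -0.41).

12.3 cm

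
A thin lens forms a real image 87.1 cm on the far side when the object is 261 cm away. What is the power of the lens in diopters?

P = +1.53 D

d_i = +87.1 cm.
1/f = 1/d_o + 1/d_i = 1/(261) + 1/(87.1) = 0.01531 cm⁻¹.
f = 65.31 cm = 0.6531 m, so P = 1/f = +1.53 D.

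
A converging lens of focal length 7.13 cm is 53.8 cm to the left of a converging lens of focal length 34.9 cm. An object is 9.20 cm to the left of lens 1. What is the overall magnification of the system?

Lens 1: 1/d_i1 = 1/(7.13) − 1/(9.20) = 0.03156, so d_i1 = 31.69 cm; m₁ = −d_i1/d_o1 = -3.445.
d_o2 = 53.8 − (31.69) = 22.11 cm.
Lens 2: 1/d_i2 = 1/(34.9) − 1/(22.11) = -0.01658, so d_i2 = -60.33 cm; m₂ = −d_i2/d_o2 = +2.729.
m = m₁·m₂ = (-3.445)(+2.729) = -9.40.

m = -9.40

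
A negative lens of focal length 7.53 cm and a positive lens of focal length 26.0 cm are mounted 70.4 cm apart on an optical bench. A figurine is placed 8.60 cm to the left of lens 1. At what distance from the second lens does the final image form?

Lens 1 is diverging, so f₁ = −7.53 cm.
Lens 1: 1/d_i1 = 1/f₁ − 1/d_o1 = 1/(-7.53) − 1/(8.60) = -0.2491, so d_i1 = -4.015 cm.
The intermediate image is 4.015 cm to the left of lens 1 (virtual), which is 70.4 − (-4.015) = 74.42 cm to the left of lens 2, so d_o2 = +74.42 cm.
Lens 2: 1/d_i2 = 1/f₂ − 1/d_o2 = 1/(26.0) − 1/(74.42) = 0.02502, so d_i2 = 40.0 cm.
The final image is real, 40.0 cm to the right of lens 2 (overall magnification ≈ -0.25).

40.0 cm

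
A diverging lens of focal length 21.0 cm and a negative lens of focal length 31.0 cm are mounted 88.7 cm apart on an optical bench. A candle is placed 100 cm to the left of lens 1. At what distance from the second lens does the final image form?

Lens 1 is diverging, so f₁ = −21.0 cm.
Lens 1: 1/d_i1 = 1/f₁ − 1/d_o1 = 1/(-21.0) − 1/(100) = -0.05762, so d_i1 = -17.36 cm.
The intermediate image is 17.36 cm to the left of lens 1 (virtual), which is 88.7 − (-17.36) = 106.1 cm to the left of lens 2, so d_o2 = +106.1 cm.
Lens 2 is diverging, so f₂ = −31.0 cm.
Lens 2: 1/d_i2 = 1/f₂ − 1/d_o2 = 1/(-31.0) − 1/(106.1) = -0.04168, so d_i2 = -24.0 cm.
The final image is virtual, 24.0 cm to the left of lens 2 (overall magnification ≈ 0.039).

24.0 cm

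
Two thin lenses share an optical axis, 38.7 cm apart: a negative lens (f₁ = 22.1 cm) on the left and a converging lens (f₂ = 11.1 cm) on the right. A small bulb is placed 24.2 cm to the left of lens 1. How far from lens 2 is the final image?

14.2 cm

Lens 1 is diverging, so f₁ = −22.1 cm.
Lens 1: 1/d_i1 = 1/f₁ − 1/d_o1 = 1/(-22.1) − 1/(24.2) = -0.08657, so d_i1 = -11.55 cm.
The intermediate image is 11.55 cm to the left of lens 1 (virtual), which is 38.7 − (-11.55) = 50.25 cm to the left of lens 2, so d_o2 = +50.25 cm.
Lens 2: 1/d_i2 = 1/f₂ − 1/d_o2 = 1/(11.1) − 1/(50.25) = 0.07019, so d_i2 = 14.2 cm.
The final image is real, 14.2 cm to the right of lens 2 (overall magnification ≈ -0.14).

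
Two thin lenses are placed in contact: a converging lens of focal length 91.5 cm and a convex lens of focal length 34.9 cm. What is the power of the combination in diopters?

P₁ = 1/f₁ = 1/(0.915 m) = +1.093 D; P₂ = 1/f₂ = 1/(0.349 m) = +2.865 D.
For thin lenses in contact, P = P₁ + P₂ = (+1.093) + (+2.865) = +3.96 D.

P = +3.96 D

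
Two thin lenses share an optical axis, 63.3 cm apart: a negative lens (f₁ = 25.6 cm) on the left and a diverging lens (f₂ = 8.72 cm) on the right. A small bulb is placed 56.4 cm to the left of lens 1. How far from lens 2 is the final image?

7.87 cm

Lens 1 is diverging, so f₁ = −25.6 cm.
Lens 1: 1/d_i1 = 1/f₁ − 1/d_o1 = 1/(-25.6) − 1/(56.4) = -0.05679, so d_i1 = -17.61 cm.
The intermediate image is 17.61 cm to the left of lens 1 (virtual), which is 63.3 − (-17.61) = 80.91 cm to the left of lens 2, so d_o2 = +80.91 cm.
Lens 2 is diverging, so f₂ = −8.72 cm.
Lens 2: 1/d_i2 = 1/f₂ − 1/d_o2 = 1/(-8.72) − 1/(80.91) = -0.1270, so d_i2 = -7.87 cm.
The final image is virtual, 7.87 cm to the left of lens 2 (overall magnification ≈ 0.030).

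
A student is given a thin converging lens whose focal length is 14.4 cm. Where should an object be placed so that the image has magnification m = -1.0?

m = −d_i/d_o ⇒ d_i = −m·d_o.
1/f = 1/d_o + 1/d_i = 1/d_o − 1/(m·d_o) = (1 − 1/m)/d_o, so d_o = f(1 − 1/m) = (14.40)(1 − 1/(-1.0)) = 28.8 cm.

28.8 cm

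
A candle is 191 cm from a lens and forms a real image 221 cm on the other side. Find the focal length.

f = 102 cm (converging)

Real image ⇒ d_i = +221 cm.
1/f = 1/d_o + 1/d_i = 1/(191) + 1/(221) = 0.009760, so f = 102 cm.
Since f is positive, the lens is converging.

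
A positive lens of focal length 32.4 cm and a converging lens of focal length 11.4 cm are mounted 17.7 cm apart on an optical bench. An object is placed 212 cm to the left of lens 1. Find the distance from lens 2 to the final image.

Lens 1: 1/d_i1 = 1/f₁ − 1/d_o1 = 1/(32.4) − 1/(212) = 0.02615, so d_i1 = 38.24 cm.
The intermediate image is 38.24 cm to the right of lens 1, which lies 20.54 cm to the right of lens 2 — a virtual object — so d_o2 = −20.54 cm.
Lens 2: 1/d_i2 = 1/f₂ − 1/d_o2 = 1/(11.4) − 1/(-20.54) = 0.1364, so d_i2 = 7.33 cm.
The final image is real, 7.33 cm to the right of lens 2 (overall magnification ≈ -0.064).

7.33 cm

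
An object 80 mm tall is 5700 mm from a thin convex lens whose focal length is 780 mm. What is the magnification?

m = -0.159

1/d_i = 1/f − 1/d_o = 1/(780.0) − 1/(5700) = 0.001107, so d_i = 903.7 mm.
m = −d_i/d_o = −(903.7)/(5700) = -0.159.
The image is real, inverted and reduced, on the far side of the lens.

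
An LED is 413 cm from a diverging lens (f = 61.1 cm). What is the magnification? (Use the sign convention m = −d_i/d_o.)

For a diverging lens, f = -61.1 cm.
1/d_i = 1/f − 1/d_o = 1/(-61.10) − 1/(413) = -0.01879, so d_i = -53.23 cm.
m = −d_i/d_o = −(-53.23)/(413) = +0.129.
The image is virtual, upright and reduced, on the same side as the object.

m = +0.129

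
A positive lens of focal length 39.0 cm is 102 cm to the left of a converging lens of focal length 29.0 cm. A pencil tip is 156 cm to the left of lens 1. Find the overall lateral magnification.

m = +0.460

Lens 1: 1/d_i1 = 1/(39.0) − 1/(156) = 0.01923, so d_i1 = 52.00 cm; m₁ = −d_i1/d_o1 = -0.3333.
d_o2 = 102 − (52.00) = 50.00 cm.
Lens 2: 1/d_i2 = 1/(29.0) − 1/(50.00) = 0.01448, so d_i2 = 69.05 cm; m₂ = −d_i2/d_o2 = -1.381.
m = m₁·m₂ = (-0.3333)(-1.381) = +0.460.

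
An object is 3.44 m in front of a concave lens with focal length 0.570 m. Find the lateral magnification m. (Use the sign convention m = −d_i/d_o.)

m = +0.142

For a concave lens, f = -0.570 m.
1/d_i = 1/f − 1/d_o = 1/(-0.5700) − 1/(3.44) = -2.045, so d_i = -0.4890 m.
m = −d_i/d_o = −(-0.4890)/(3.44) = +0.142.
The image is virtual, upright and reduced, on the same side as the object.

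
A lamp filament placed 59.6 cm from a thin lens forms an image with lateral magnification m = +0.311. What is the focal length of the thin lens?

f = -26.9 cm (diverging)

m = −d_i/d_o ⇒ d_i = −m·d_o = −(+0.311)·(59.6) = -18.54 cm.
1/f = 1/d_o + 1/d_i = 1/(59.6) + 1/(-18.54) = -0.03716, so f = -26.9 cm.
Since f is negative, the thin lens is diverging.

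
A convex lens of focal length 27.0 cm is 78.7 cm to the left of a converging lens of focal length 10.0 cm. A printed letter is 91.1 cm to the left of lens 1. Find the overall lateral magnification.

m = +0.139

Lens 1: 1/d_i1 = 1/(27.0) − 1/(91.1) = 0.02606, so d_i1 = 38.37 cm; m₁ = −d_i1/d_o1 = -0.4212.
d_o2 = 78.7 − (38.37) = 40.33 cm.
Lens 2: 1/d_i2 = 1/(10.0) − 1/(40.33) = 0.07520, so d_i2 = 13.30 cm; m₂ = −d_i2/d_o2 = -0.3297.
m = m₁·m₂ = (-0.4212)(-0.3297) = +0.139.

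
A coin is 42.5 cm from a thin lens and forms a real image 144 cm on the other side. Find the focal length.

Real image ⇒ d_i = +144 cm.
1/f = 1/d_o + 1/d_i = 1/(42.5) + 1/(144) = 0.03047, so f = 32.8 cm.
Since f is positive, the thin lens is converging.

f = 32.8 cm (converging)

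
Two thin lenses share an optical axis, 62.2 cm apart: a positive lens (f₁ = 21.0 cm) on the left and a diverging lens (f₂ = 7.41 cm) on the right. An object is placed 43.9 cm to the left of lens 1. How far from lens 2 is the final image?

5.54 cm

Lens 1: 1/d_i1 = 1/f₁ − 1/d_o1 = 1/(21.0) − 1/(43.9) = 0.02484, so d_i1 = 40.26 cm.
The intermediate image is 40.26 cm to the right of lens 1, which is 62.2 − (40.26) = 21.94 cm to the left of lens 2, so d_o2 = +21.94 cm.
Lens 2 is diverging, so f₂ = −7.41 cm.
Lens 2: 1/d_i2 = 1/f₂ − 1/d_o2 = 1/(-7.41) − 1/(21.94) = -0.1805, so d_i2 = -5.54 cm.
The final image is virtual, 5.54 cm to the left of lens 2 (overall magnification ≈ -0.23).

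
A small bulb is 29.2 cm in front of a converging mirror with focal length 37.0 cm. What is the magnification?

1/d_i = 1/f − 1/d_o = 1/(37.00) − 1/(29.2) = -0.007220, so d_i = -138.5 cm.
m = −d_i/d_o = −(-138.5)/(29.2) = +4.74.
The image is virtual, upright and enlarged, behind the mirror.

m = +4.74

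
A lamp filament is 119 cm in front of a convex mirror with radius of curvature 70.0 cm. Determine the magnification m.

f = R/2 = 70.0/2 = 35.00 cm; for a convex mirror, f = -35.00 cm.
1/d_i = 1/f − 1/d_o = 1/(-35.00) − 1/(119) = -0.03697, so d_i = -27.05 cm.
m = −d_i/d_o = −(-27.05)/(119) = +0.227.
The image is virtual, upright and reduced, behind the mirror.

m = +0.227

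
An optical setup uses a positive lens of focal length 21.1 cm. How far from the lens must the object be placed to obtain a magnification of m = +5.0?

m = −d_i/d_o ⇒ d_i = −m·d_o.
1/f = 1/d_o + 1/d_i = 1/d_o − 1/(m·d_o) = (1 − 1/m)/d_o, so d_o = f(1 − 1/m) = (21.10)(1 − 1/(+5.0)) = 16.9 cm.

16.9 cm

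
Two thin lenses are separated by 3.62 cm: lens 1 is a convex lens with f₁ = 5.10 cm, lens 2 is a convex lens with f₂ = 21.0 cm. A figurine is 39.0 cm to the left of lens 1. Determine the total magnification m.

Lens 1: 1/d_i1 = 1/(5.10) − 1/(39.0) = 0.1704, so d_i1 = 5.867 cm; m₁ = −d_i1/d_o1 = -0.1504.
d_o2 = 3.62 − (5.867) = -2.247 cm (virtual object).
Lens 2: 1/d_i2 = 1/(21.0) − 1/(-2.247) = 0.4927, so d_i2 = 2.030 cm; m₂ = −d_i2/d_o2 = +0.9033.
m = m₁·m₂ = (-0.1504)(+0.9033) = -0.136.

m = -0.136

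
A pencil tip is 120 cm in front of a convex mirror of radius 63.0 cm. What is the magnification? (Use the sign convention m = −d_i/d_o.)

f = R/2 = 63.0/2 = 31.50 cm; for a convex mirror, f = -31.50 cm.
1/d_i = 1/f − 1/d_o = 1/(-31.50) − 1/(120) = -0.04008, so d_i = -24.95 cm.
m = −d_i/d_o = −(-24.95)/(120) = +0.208.
The image is virtual, upright and reduced, behind the mirror.

m = +0.208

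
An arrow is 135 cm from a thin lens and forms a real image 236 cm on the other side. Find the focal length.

f = 85.9 cm (converging)

Real image ⇒ d_i = +236 cm.
1/f = 1/d_o + 1/d_i = 1/(135) + 1/(236) = 0.01164, so f = 85.9 cm.
Since f is positive, the thin lens is converging.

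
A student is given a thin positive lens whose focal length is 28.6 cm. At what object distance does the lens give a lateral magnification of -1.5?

47.7 cm

m = −d_i/d_o ⇒ d_i = −m·d_o.
1/f = 1/d_o + 1/d_i = 1/d_o − 1/(m·d_o) = (1 − 1/m)/d_o, so d_o = f(1 − 1/m) = (28.60)(1 − 1/(-1.5)) = 47.7 cm.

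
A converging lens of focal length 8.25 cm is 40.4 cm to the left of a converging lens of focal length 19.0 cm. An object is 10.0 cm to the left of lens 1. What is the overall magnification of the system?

Lens 1: 1/d_i1 = 1/(8.25) − 1/(10.0) = 0.02121, so d_i1 = 47.14 cm; m₁ = −d_i1/d_o1 = -4.714.
d_o2 = 40.4 − (47.14) = -6.740 cm (virtual object).
Lens 2: 1/d_i2 = 1/(19.0) − 1/(-6.740) = 0.2010, so d_i2 = 4.975 cm; m₂ = −d_i2/d_o2 = +0.7382.
m = m₁·m₂ = (-4.714)(+0.7382) = -3.48.

m = -3.48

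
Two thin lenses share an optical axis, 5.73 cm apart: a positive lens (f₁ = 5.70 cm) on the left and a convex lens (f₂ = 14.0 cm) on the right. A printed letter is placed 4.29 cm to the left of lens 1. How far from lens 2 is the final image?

Lens 1: 1/d_i1 = 1/f₁ − 1/d_o1 = 1/(5.70) − 1/(4.29) = -0.05766, so d_i1 = -17.34 cm.
The intermediate image is 17.34 cm to the left of lens 1 (virtual), which is 5.73 − (-17.34) = 23.07 cm to the left of lens 2, so d_o2 = +23.07 cm.
Lens 2: 1/d_i2 = 1/f₂ − 1/d_o2 = 1/(14.0) − 1/(23.07) = 0.02808, so d_i2 = 35.6 cm.
The final image is real, 35.6 cm to the right of lens 2 (overall magnification ≈ -6.2).

35.6 cm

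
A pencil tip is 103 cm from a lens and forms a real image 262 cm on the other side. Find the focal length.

f = 73.9 cm (converging)

Real image ⇒ d_i = +262 cm.
1/f = 1/d_o + 1/d_i = 1/(103) + 1/(262) = 0.01353, so f = 73.9 cm.
Since f is positive, the lens is converging.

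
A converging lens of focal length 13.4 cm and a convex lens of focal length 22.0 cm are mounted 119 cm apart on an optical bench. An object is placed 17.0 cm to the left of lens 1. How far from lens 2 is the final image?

36.4 cm

Lens 1: 1/d_i1 = 1/f₁ − 1/d_o1 = 1/(13.4) − 1/(17.0) = 0.01580, so d_i1 = 63.28 cm.
The intermediate image is 63.28 cm to the right of lens 1, which is 119 − (63.28) = 55.72 cm to the left of lens 2, so d_o2 = +55.72 cm.
Lens 2: 1/d_i2 = 1/f₂ − 1/d_o2 = 1/(22.0) − 1/(55.72) = 0.02751, so d_i2 = 36.4 cm.
The final image is real, 36.4 cm to the right of lens 2 (overall magnification ≈ 2.4).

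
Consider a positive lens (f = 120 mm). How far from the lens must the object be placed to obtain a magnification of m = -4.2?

m = −d_i/d_o ⇒ d_i = −m·d_o.
1/f = 1/d_o + 1/d_i = 1/d_o − 1/(m·d_o) = (1 − 1/m)/d_o, so d_o = f(1 − 1/m) = (120.0)(1 − 1/(-4.2)) = 149 mm.

149 mm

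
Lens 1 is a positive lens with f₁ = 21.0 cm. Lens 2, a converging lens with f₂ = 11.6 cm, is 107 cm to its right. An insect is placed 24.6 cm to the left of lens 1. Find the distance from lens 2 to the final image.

Lens 1: 1/d_i1 = 1/f₁ − 1/d_o1 = 1/(21.0) − 1/(24.6) = 0.006969, so d_i1 = 143.5 cm.
The intermediate image is 143.5 cm to the right of lens 1, which lies 36.50 cm to the right of lens 2 — a virtual object — so d_o2 = −36.50 cm.
Lens 2: 1/d_i2 = 1/f₂ − 1/d_o2 = 1/(11.6) − 1/(-36.50) = 0.1136, so d_i2 = 8.80 cm.
The final image is real, 8.80 cm to the right of lens 2 (overall magnification ≈ -1.4).

8.80 cm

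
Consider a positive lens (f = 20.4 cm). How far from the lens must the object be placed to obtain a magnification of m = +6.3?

m = −d_i/d_o ⇒ d_i = −m·d_o.
1/f = 1/d_o + 1/d_i = 1/d_o − 1/(m·d_o) = (1 − 1/m)/d_o, so d_o = f(1 − 1/m) = (20.40)(1 − 1/(+6.3)) = 17.2 cm.

17.2 cm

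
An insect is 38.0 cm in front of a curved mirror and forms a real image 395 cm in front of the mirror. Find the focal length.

f = 34.7 cm (concave)

Real image ⇒ d_i = +395 cm.
1/f = 1/d_o + 1/d_i = 1/(38.0) + 1/(395) = 0.02885, so f = 34.7 cm.
Since f is positive, the curved mirror is concave.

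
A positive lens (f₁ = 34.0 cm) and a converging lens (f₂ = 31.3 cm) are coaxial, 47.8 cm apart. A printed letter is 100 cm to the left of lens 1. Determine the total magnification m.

m = -0.460

Lens 1: 1/d_i1 = 1/(34.0) − 1/(100) = 0.01941, so d_i1 = 51.52 cm; m₁ = −d_i1/d_o1 = -0.5152.
d_o2 = 47.8 − (51.52) = -3.720 cm (virtual object).
Lens 2: 1/d_i2 = 1/(31.3) − 1/(-3.720) = 0.3008, so d_i2 = 3.325 cm; m₂ = −d_i2/d_o2 = +0.8938.
m = m₁·m₂ = (-0.5152)(+0.8938) = -0.460.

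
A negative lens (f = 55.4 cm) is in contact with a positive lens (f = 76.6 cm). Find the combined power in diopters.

P₁ = 1/f₁ = 1/(-0.554 m) = -1.805 D; P₂ = 1/f₂ = 1/(0.766 m) = +1.305 D.
For thin lenses in contact, P = P₁ + P₂ = (-1.805) + (+1.305) = -0.500 D.

P = -0.500 D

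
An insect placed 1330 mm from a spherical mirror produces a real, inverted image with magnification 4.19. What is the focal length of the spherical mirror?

m = −d_i/d_o ⇒ d_i = −m·d_o = −(-4.19)·(1330) = 5573 mm.
1/f = 1/d_o + 1/d_i = 1/(1330) + 1/(5573) = 0.0009313, so f = 1070 mm.
Since f is positive, the spherical mirror is concave.

f = 1070 mm (concave)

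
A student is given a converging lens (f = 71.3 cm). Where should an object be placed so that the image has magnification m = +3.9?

53.0 cm

m = −d_i/d_o ⇒ d_i = −m·d_o.
1/f = 1/d_o + 1/d_i = 1/d_o − 1/(m·d_o) = (1 − 1/m)/d_o, so d_o = f(1 − 1/m) = (71.30)(1 − 1/(+3.9)) = 53.0 cm.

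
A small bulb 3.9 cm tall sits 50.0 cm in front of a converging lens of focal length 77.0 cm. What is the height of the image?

1/d_i = 1/f − 1/d_o = 1/(77.00) − 1/(50.0) = -0.007013, so d_i = -142.6 cm.
m = −d_i/d_o = +2.852.
|h_i| = |m|·h_o = 2.852 × 3.9 = 11.1 cm. The image is virtual, upright and enlarged, on the same side as the object.

11.1 cm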